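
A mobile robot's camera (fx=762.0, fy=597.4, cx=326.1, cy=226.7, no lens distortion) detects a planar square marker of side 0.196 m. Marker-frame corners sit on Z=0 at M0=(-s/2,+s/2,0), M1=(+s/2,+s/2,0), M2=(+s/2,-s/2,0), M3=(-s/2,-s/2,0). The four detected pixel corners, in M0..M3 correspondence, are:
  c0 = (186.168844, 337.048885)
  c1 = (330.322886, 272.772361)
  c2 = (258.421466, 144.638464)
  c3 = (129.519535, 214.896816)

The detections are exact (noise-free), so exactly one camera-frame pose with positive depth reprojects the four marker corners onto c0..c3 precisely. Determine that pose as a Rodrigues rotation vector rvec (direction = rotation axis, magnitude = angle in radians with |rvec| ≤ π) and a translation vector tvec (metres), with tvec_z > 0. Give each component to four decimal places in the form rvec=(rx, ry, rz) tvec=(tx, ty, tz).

Intrinsics K: fx=762.0, fy=597.4, cx=326.1, cy=226.7
Marker side s = 0.196 m; corners in marker frame (Z=0):
  M0 = (-0.0980, +0.0980, 0)
  M1 = (+0.0980, +0.0980, 0)
  M2 = (+0.0980, -0.0980, 0)
  M3 = (-0.0980, -0.0980, 0)
Detected image corners:
  c0 = (186.168844, 337.048885) px
  c1 = (330.322886, 272.772361) px
  c2 = (258.421466, 144.638464) px
  c3 = (129.519535, 214.896816) px
Planar DLT: solve 8×8 A·h = b for H (H[2,2]=1):
  H  [+595.89640 +244.13043 +222.02648]
  H  [-450.16177 +549.80154 +241.55917]
  H  [-0.43913 -0.36324 +1.00000]
B = K⁻¹H; ‖b₁‖=1.215757, ‖b₂‖=1.215757; λ = 2/(‖b₁‖+‖b₂‖) = 0.822533, sign → tz>0 ⇒ λ=+0.822533
r₁ = λ·B[:,0] = (+0.79781,-0.48274,-0.36120); r₂ = λ·B[:,1] = (+0.39139,+0.87037,-0.29877)
r₃ = r₁×r₂ = (+0.45861,+0.09700,+0.88333); SVD([r₁ r₂ r₃]) → R = UVᵀ:
  R  [+0.79781 +0.39139 +0.45861]
  R  [-0.48274 +0.87037 +0.09700]
  R  [-0.36120 -0.29877 +0.88333]
t = (-0.11234, +0.02046, +0.82253) m
tr R = 2.551513; θ = arccos((tr R − 1)/2) = 0.682883 rad = 39.126°
axis k = ((R−Rᵀ)₃₂, (R−Rᵀ)₁₃, (R−Rᵀ)₂₁) / (2 sinθ) = (-0.313591, +0.649572, -0.692617)
rvec = θ·k = (-0.214146, +0.443581, -0.472976)

rvec=(-0.2141, 0.4436, -0.4730) tvec=(-0.1123, 0.0205, 0.8225)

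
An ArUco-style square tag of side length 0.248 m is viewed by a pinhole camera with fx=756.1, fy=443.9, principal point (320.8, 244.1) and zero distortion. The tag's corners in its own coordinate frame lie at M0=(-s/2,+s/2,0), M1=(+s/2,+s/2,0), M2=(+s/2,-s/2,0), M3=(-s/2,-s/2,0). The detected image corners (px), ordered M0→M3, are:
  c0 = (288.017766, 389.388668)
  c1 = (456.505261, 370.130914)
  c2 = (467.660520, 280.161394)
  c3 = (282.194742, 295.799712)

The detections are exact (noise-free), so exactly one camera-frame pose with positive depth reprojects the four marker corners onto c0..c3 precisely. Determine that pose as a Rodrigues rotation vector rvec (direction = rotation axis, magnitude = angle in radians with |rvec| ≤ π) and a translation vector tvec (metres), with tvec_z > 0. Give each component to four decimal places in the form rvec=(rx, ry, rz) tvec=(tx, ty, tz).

rvec=(0.4004, -0.2576, -0.0649) tvec=(0.0737, 0.2083, 1.0078)

Intrinsics K: fx=756.1, fy=443.9, cx=320.8, cy=244.1
Marker side s = 0.248 m; corners in marker frame (Z=0):
  M0 = (-0.1240, +0.1240, 0)
  M1 = (+0.1240, +0.1240, 0)
  M2 = (+0.1240, -0.1240, 0)
  M3 = (-0.1240, -0.1240, 0)
Detected image corners:
  c0 = (288.017766, 389.388668) px
  c1 = (456.505261, 370.130914) px
  c2 = (467.660520, 280.161394) px
  c3 = (282.194742, 295.799712) px
Planar DLT: solve 8×8 A·h = b for H (H[2,2]=1):
  H  [+799.09064 +134.09179 +376.08913]
  H  [+7.15907 +500.19237 +335.83908]
  H  [+0.23323 +0.39035 +1.00000]
B = K⁻¹H; ‖b₁‖=0.992244, ‖b₂‖=0.992244; λ = 2/(‖b₁‖+‖b₂‖) = 1.007817, sign → tz>0 ⇒ λ=+1.007817
r₁ = λ·B[:,0] = (+0.96539,-0.11300,+0.23505); r₂ = λ·B[:,1] = (+0.01182,+0.91929,+0.39340)
r₃ = r₁×r₂ = (-0.26053,-0.37701,+0.88881); SVD([r₁ r₂ r₃]) → R = UVᵀ:
  R  [+0.96539 +0.01182 -0.26053]
  R  [-0.11300 +0.91929 -0.37701]
  R  [+0.23505 +0.39340 +0.88881]
t = (+0.07370, +0.20828, +1.00782) m
tr R = 2.773497; θ = arccos((tr R − 1)/2) = 0.480534 rad = 27.533°
axis k = ((R−Rᵀ)₃₂, (R−Rᵀ)₁₃, (R−Rᵀ)₂₁) / (2 sinθ) = (+0.833319, -0.536051, -0.135012)
rvec = θ·k = (+0.400438, -0.257591, -0.064878)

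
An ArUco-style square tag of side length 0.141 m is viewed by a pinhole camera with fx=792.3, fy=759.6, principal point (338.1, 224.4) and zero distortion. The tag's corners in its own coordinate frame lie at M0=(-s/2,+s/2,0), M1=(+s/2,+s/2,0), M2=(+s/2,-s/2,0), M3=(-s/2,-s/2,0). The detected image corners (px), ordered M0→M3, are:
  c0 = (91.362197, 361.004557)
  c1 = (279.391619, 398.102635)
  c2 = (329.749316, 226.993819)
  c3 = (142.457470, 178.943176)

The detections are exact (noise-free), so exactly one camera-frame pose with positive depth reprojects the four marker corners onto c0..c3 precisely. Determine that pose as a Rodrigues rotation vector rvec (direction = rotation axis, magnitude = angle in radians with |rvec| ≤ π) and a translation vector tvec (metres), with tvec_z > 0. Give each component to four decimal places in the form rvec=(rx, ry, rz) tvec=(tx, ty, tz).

Intrinsics K: fx=792.3, fy=759.6, cx=338.1, cy=224.4
Marker side s = 0.141 m; corners in marker frame (Z=0):
  M0 = (-0.0705, +0.0705, 0)
  M1 = (+0.0705, +0.0705, 0)
  M2 = (+0.0705, -0.0705, 0)
  M3 = (-0.0705, -0.0705, 0)
Detected image corners:
  c0 = (91.362197, 361.004557) px
  c1 = (279.391619, 398.102635) px
  c2 = (329.749316, 226.993819) px
  c3 = (142.457470, 178.943176) px
Planar DLT: solve 8×8 A·h = b for H (H[2,2]=1):
  H  [+1419.30220 -341.67482 +213.36091]
  H  [+423.83289 +1276.12014 +292.42225]
  H  [+0.41928 +0.08546 +1.00000]
B = K⁻¹H; ‖b₁‖=1.721695, ‖b₂‖=1.721695; λ = 2/(‖b₁‖+‖b₂‖) = 0.580823, sign → tz>0 ⇒ λ=+0.580823
r₁ = λ·B[:,0] = (+0.93655,+0.25214,+0.24353); r₂ = λ·B[:,1] = (-0.27166,+0.96111,+0.04964)
r₃ = r₁×r₂ = (-0.22154,-0.11265,+0.96862); SVD([r₁ r₂ r₃]) → R = UVᵀ:
  R  [+0.93655 -0.27166 -0.22154]
  R  [+0.25214 +0.96111 -0.11265]
  R  [+0.24353 +0.04964 +0.96862]
t = (-0.09144, +0.05201, +0.58082) m
tr R = 2.866282; θ = arccos((tr R − 1)/2) = 0.367744 rad = 21.070°
axis k = ((R−Rᵀ)₃₂, (R−Rᵀ)₁₃, (R−Rᵀ)₂₁) / (2 sinθ) = (+0.225700, -0.646815, +0.728485)
rvec = θ·k = (+0.083000, -0.237862, +0.267896)

rvec=(0.0830, -0.2379, 0.2679) tvec=(-0.0914, 0.0520, 0.5808)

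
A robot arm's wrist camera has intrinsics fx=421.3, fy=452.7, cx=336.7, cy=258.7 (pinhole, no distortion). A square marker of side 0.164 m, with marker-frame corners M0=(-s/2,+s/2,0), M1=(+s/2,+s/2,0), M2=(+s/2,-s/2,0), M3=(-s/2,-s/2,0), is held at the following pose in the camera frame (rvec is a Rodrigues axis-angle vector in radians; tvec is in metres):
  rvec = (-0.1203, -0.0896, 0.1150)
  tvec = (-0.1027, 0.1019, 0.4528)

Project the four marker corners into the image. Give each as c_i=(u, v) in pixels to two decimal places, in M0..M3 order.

Intrinsics K: fx=421.3, fy=452.7, cx=336.7, cy=258.7
Marker side s = 0.164 m; corners in marker frame (Z=0):
  M0 = (-0.0820, +0.0820, 0)
  M1 = (+0.0820, +0.0820, 0)
  M2 = (+0.0820, -0.0820, 0)
  M3 = (-0.0820, -0.0820, 0)
rvec = (-0.1203, -0.0896, 0.1150), |rvec| = θ = 0.18901 rad = 10.830°
Rodrigues: sinθ=0.18789, 1−cosθ=0.01781; R = I + sinθ·[k]× + (1−cosθ)·[k]×²:
    [+0.98941 -0.10894 -0.09596]
    [+0.11969 +0.98619 +0.11445]
    [+0.08217 -0.12472 +0.98878]
t = (-0.1027, 0.1019, 0.4528) m
M0: Pc = R·M0+t = (-0.19276, +0.17295, +0.43583); u = 421.3·(-0.19276)/0.43583 + 336.7 = 150.3640, v = 452.7·(+0.17295)/0.43583 + 258.7 = 438.3459
M1: Pc = R·M1+t = (-0.03050, +0.19258, +0.44931); u = 421.3·(-0.03050)/0.44931 + 336.7 = 308.0994, v = 452.7·(+0.19258)/0.44931 + 258.7 = 452.7350
M2: Pc = R·M2+t = (-0.01264, +0.03085, +0.46977); u = 421.3·(-0.01264)/0.46977 + 336.7 = 325.3681, v = 452.7·(+0.03085)/0.46977 + 258.7 = 288.4262
M3: Pc = R·M3+t = (-0.17490, +0.01122, +0.45629); u = 421.3·(-0.17490)/0.45629 + 336.7 = 175.2136, v = 452.7·(+0.01122)/0.45629 + 258.7 = 269.8294

c0=(150.36, 438.35) c1=(308.10, 452.74) c2=(325.37, 288.43) c3=(175.21, 269.83)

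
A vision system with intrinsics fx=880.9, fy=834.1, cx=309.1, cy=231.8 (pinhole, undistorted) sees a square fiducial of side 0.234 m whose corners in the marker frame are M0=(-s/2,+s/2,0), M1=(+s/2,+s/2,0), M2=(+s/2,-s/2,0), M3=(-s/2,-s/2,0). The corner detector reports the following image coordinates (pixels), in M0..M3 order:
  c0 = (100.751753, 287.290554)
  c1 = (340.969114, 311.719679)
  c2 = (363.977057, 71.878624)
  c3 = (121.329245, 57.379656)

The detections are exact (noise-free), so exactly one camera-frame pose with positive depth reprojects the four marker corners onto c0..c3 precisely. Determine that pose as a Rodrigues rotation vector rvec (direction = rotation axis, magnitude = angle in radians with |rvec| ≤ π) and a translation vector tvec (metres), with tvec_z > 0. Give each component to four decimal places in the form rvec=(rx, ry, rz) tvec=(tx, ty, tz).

rvec=(0.0151, 0.1531, 0.0911) tvec=(-0.0752, -0.0493, 0.8289)

Intrinsics K: fx=880.9, fy=834.1, cx=309.1, cy=231.8
Marker side s = 0.234 m; corners in marker frame (Z=0):
  M0 = (-0.1170, +0.1170, 0)
  M1 = (+0.1170, +0.1170, 0)
  M2 = (+0.1170, -0.1170, 0)
  M3 = (-0.1170, -0.1170, 0)
Detected image corners:
  c0 = (100.751753, 287.290554) px
  c1 = (340.969114, 311.719679) px
  c2 = (363.977057, 71.878624) px
  c3 = (121.329245, 57.379656) px
Planar DLT: solve 8×8 A·h = b for H (H[2,2]=1):
  H  [+989.36487 -86.87547 +229.14012]
  H  [+49.95023 +1008.11674 +182.22320]
  H  [-0.18287 +0.02651 +1.00000]
B = K⁻¹H; ‖b₁‖=1.206390, ‖b₂‖=1.206390; λ = 2/(‖b₁‖+‖b₂‖) = 0.828920, sign → tz>0 ⇒ λ=+0.828920
r₁ = λ·B[:,0] = (+0.98417,+0.09177,-0.15159); r₂ = λ·B[:,1] = (-0.08946,+0.99575,+0.02198)
r₃ = r₁×r₂ = (+0.15296,-0.00807,+0.98820); SVD([r₁ r₂ r₃]) → R = UVᵀ:
  R  [+0.98417 -0.08946 +0.15296]
  R  [+0.09177 +0.99575 -0.00807]
  R  [-0.15159 +0.02198 +0.98820]
t = (-0.07524, -0.04927, +0.82892) m
tr R = 2.968122; θ = arccos((tr R − 1)/2) = 0.178782 rad = 10.243°
axis k = ((R−Rᵀ)₃₂, (R−Rᵀ)₁₃, (R−Rᵀ)₂₁) / (2 sinθ) = (+0.084480, +0.856284, +0.509551)
rvec = θ·k = (+0.015103, +0.153088, +0.091098)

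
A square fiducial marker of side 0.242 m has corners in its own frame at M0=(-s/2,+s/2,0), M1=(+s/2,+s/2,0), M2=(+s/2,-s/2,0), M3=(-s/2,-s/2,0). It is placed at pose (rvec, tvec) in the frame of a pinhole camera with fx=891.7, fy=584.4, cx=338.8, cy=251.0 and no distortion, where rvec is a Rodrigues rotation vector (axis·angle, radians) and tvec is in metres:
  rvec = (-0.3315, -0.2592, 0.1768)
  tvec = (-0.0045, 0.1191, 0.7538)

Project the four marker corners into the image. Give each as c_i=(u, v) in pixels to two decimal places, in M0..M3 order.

Intrinsics K: fx=891.7, fy=584.4, cx=338.8, cy=251.0
Marker side s = 0.242 m; corners in marker frame (Z=0):
  M0 = (-0.1210, +0.1210, 0)
  M1 = (+0.1210, +0.1210, 0)
  M2 = (+0.1210, -0.1210, 0)
  M3 = (-0.1210, -0.1210, 0)
rvec = (-0.3315, -0.2592, 0.1768), |rvec| = θ = 0.45644 rad = 26.152°
Rodrigues: sinθ=0.44075, 1−cosθ=0.10237; R = I + sinθ·[k]× + (1−cosθ)·[k]×²:
    [+0.95163 -0.12850 -0.27909]
    [+0.21295 +0.93064 +0.29759]
    [+0.22149 -0.34263 +0.91299]
t = (-0.0045, 0.1191, 0.7538) m
M0: Pc = R·M0+t = (-0.13520, +0.20594, +0.68554); u = 891.7·(-0.13520)/0.68554 + 338.8 = 162.9477, v = 584.4·(+0.20594)/0.68554 + 251.0 = 426.5576
M1: Pc = R·M1+t = (+0.09510, +0.25747, +0.73914); u = 891.7·(+0.09510)/0.73914 + 338.8 = 453.5260, v = 584.4·(+0.25747)/0.73914 + 251.0 = 454.5708
M2: Pc = R·M2+t = (+0.12620, +0.03226, +0.82206); u = 891.7·(+0.12620)/0.82206 + 338.8 = 475.6865, v = 584.4·(+0.03226)/0.82206 + 251.0 = 273.9328
M3: Pc = R·M3+t = (-0.10410, -0.01927, +0.76846); u = 891.7·(-0.10410)/0.76846 + 338.8 = 218.0070, v = 584.4·(-0.01927)/0.76846 + 251.0 = 236.3423

c0=(162.95, 426.56) c1=(453.53, 454.57) c2=(475.69, 273.93) c3=(218.01, 236.34)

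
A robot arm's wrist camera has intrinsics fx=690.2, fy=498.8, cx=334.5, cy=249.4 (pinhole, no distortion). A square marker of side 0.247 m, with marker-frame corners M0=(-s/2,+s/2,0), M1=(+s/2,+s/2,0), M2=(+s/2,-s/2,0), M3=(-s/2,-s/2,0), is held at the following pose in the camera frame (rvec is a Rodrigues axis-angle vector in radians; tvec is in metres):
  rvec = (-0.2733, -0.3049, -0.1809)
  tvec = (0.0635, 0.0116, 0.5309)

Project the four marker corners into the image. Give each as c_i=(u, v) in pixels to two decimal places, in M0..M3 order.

Intrinsics K: fx=690.2, fy=498.8, cx=334.5, cy=249.4
Marker side s = 0.247 m; corners in marker frame (Z=0):
  M0 = (-0.1235, +0.1235, 0)
  M1 = (+0.1235, +0.1235, 0)
  M2 = (+0.1235, -0.1235, 0)
  M3 = (-0.1235, -0.1235, 0)
rvec = (-0.2733, -0.3049, -0.1809), |rvec| = θ = 0.44764 rad = 25.648°
Rodrigues: sinθ=0.43284, 1−cosθ=0.09853; R = I + sinθ·[k]× + (1−cosθ)·[k]×²:
    [+0.93820 +0.21589 -0.27051]
    [-0.13395 +0.94718 +0.29138]
    [+0.31913 -0.23714 +0.91756]
t = (0.0635, 0.0116, 0.5309) m
M0: Pc = R·M0+t = (-0.02570, +0.14512, +0.46220); u = 690.2·(-0.02570)/0.46220 + 334.5 = 296.1153, v = 498.8·(+0.14512)/0.46220 + 249.4 = 406.0105
M1: Pc = R·M1+t = (+0.20603, +0.11203, +0.54103); u = 690.2·(+0.20603)/0.54103 + 334.5 = 597.3380, v = 498.8·(+0.11203)/0.54103 + 249.4 = 352.6908
M2: Pc = R·M2+t = (+0.15270, -0.12192, +0.59960); u = 690.2·(+0.15270)/0.59960 + 334.5 = 510.2787, v = 498.8·(-0.12192)/0.59960 + 249.4 = 147.9768
M3: Pc = R·M3+t = (-0.07903, -0.08883, +0.52077); u = 690.2·(-0.07903)/0.52077 + 334.5 = 229.7587, v = 498.8·(-0.08883)/0.52077 + 249.4 = 164.3138

c0=(296.12, 406.01) c1=(597.34, 352.69) c2=(510.28, 147.98) c3=(229.76, 164.31)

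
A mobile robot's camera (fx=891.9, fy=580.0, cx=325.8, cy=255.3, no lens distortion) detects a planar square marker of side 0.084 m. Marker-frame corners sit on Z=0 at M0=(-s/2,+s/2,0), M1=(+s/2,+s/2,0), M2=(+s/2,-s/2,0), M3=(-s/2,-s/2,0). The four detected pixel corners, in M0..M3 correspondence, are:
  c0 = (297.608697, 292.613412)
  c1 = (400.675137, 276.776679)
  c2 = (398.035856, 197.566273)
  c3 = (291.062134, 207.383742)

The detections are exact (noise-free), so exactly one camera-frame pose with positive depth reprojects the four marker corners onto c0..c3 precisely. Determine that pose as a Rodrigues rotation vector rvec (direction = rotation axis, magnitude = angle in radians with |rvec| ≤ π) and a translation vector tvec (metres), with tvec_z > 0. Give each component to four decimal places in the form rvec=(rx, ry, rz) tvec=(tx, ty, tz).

rvec=(0.2160, -0.5923, -0.1096) tvec=(0.0150, -0.0113, 0.5794)

Intrinsics K: fx=891.9, fy=580.0, cx=325.8, cy=255.3
Marker side s = 0.084 m; corners in marker frame (Z=0):
  M0 = (-0.0420, +0.0420, 0)
  M1 = (+0.0420, +0.0420, 0)
  M2 = (+0.0420, -0.0420, 0)
  M3 = (-0.0420, -0.0420, 0)
Detected image corners:
  c0 = (297.608697, 292.613412) px
  c1 = (400.675137, 276.776679) px
  c2 = (398.035856, 197.566273) px
  c3 = (291.062134, 207.383742) px
Planar DLT: solve 8×8 A·h = b for H (H[2,2]=1):
  H  [+1573.89126 +193.21736 +348.94468]
  H  [+74.26392 +1075.33962 +244.02757]
  H  [+0.93426 +0.40206 +1.00000]
B = K⁻¹H; ‖b₁‖=1.725991, ‖b₂‖=1.725991; λ = 2/(‖b₁‖+‖b₂‖) = 0.579377, sign → tz>0 ⇒ λ=+0.579377
r₁ = λ·B[:,0] = (+0.82467,-0.16408,+0.54129); r₂ = λ·B[:,1] = (+0.04042,+0.97165,+0.23294)
r₃ = r₁×r₂ = (-0.56417,-0.17022,+0.80792); SVD([r₁ r₂ r₃]) → R = UVᵀ:
  R  [+0.82467 +0.04042 -0.56417]
  R  [-0.16408 +0.97165 -0.17022]
  R  [+0.54129 +0.23294 +0.80792]
t = (+0.01503, -0.01126, +0.57938) m
tr R = 2.604245; θ = arccos((tr R − 1)/2) = 0.639955 rad = 36.667°
axis k = ((R−Rᵀ)₃₂, (R−Rᵀ)₁₃, (R−Rᵀ)₂₁) / (2 sinθ) = (+0.337570, -0.925596, -0.171227)
rvec = θ·k = (+0.216029, -0.592340, -0.109577)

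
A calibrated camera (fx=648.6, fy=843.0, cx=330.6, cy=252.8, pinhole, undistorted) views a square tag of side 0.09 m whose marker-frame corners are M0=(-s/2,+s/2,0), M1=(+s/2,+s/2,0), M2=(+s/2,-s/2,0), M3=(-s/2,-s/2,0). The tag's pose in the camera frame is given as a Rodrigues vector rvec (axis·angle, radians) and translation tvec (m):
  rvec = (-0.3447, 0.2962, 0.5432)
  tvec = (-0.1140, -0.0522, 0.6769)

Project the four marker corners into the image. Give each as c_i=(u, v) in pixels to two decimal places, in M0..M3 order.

Intrinsics K: fx=648.6, fy=843.0, cx=330.6, cy=252.8
Marker side s = 0.09 m; corners in marker frame (Z=0):
  M0 = (-0.0450, +0.0450, 0)
  M1 = (+0.0450, +0.0450, 0)
  M2 = (+0.0450, -0.0450, 0)
  M3 = (-0.0450, -0.0450, 0)
rvec = (-0.3447, 0.2962, 0.5432), |rvec| = θ = 0.70825 rad = 40.580°
Rodrigues: sinθ=0.65051, 1−cosθ=0.24050; R = I + sinθ·[k]× + (1−cosθ)·[k]×²:
    [+0.81647 -0.54786 +0.18228]
    [+0.44996 +0.80156 +0.39374]
    [-0.36182 -0.23946 +0.90097]
t = (-0.1140, -0.0522, 0.6769) m
M0: Pc = R·M0+t = (-0.17539, -0.03638, +0.68241); u = 648.6·(-0.17539)/0.68241 + 330.6 = 163.8942, v = 843.0·(-0.03638)/0.68241 + 252.8 = 207.8612
M1: Pc = R·M1+t = (-0.10191, +0.00412, +0.64984); u = 648.6·(-0.10191)/0.64984 + 330.6 = 228.8820, v = 843.0·(+0.00412)/0.64984 + 252.8 = 258.1429
M2: Pc = R·M2+t = (-0.05261, -0.06802, +0.67139); u = 648.6·(-0.05261)/0.67139 + 330.6 = 279.7808, v = 843.0·(-0.06802)/0.67139 + 252.8 = 167.3915
M3: Pc = R·M3+t = (-0.12609, -0.10852, +0.70396); u = 648.6·(-0.12609)/0.70396 + 330.6 = 214.4280, v = 843.0·(-0.10852)/0.70396 + 252.8 = 122.8472

c0=(163.89, 207.86) c1=(228.88, 258.14) c2=(279.78, 167.39) c3=(214.43, 122.85)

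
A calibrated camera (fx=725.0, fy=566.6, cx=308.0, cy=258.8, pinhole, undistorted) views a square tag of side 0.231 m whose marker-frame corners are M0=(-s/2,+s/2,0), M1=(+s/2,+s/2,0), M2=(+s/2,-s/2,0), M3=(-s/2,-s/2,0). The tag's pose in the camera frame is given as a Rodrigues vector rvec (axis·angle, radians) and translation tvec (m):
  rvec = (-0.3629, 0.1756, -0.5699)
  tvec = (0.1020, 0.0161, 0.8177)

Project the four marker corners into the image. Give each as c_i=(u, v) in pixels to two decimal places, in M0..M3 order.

Intrinsics K: fx=725.0, fy=566.6, cx=308.0, cy=258.8
Marker side s = 0.231 m; corners in marker frame (Z=0):
  M0 = (-0.1155, +0.1155, 0)
  M1 = (+0.1155, +0.1155, 0)
  M2 = (+0.1155, -0.1155, 0)
  M3 = (-0.1155, -0.1155, 0)
rvec = (-0.3629, 0.1756, -0.5699), |rvec| = θ = 0.69808 rad = 39.997°
Rodrigues: sinθ=0.64275, 1−cosθ=0.23392; R = I + sinθ·[k]× + (1−cosθ)·[k]×²:
    [+0.82929 +0.49414 +0.26096]
    [-0.55532 +0.78088 +0.28610]
    [-0.06240 -0.38217 +0.92198]
t = (0.1020, 0.0161, 0.8177) m
M0: Pc = R·M0+t = (+0.06329, +0.17043, +0.78077); u = 725.0·(+0.06329)/0.78077 + 308.0 = 366.7690, v = 566.6·(+0.17043)/0.78077 + 258.8 = 382.4810
M1: Pc = R·M1+t = (+0.25486, +0.04215, +0.76635); u = 725.0·(+0.25486)/0.76635 + 308.0 = 549.1047, v = 566.6·(+0.04215)/0.76635 + 258.8 = 289.9652
M2: Pc = R·M2+t = (+0.14071, -0.13823, +0.85463); u = 725.0·(+0.14071)/0.85463 + 308.0 = 427.3671, v = 566.6·(-0.13823)/0.85463 + 258.8 = 167.1566
M3: Pc = R·M3+t = (-0.05086, -0.00995, +0.86905); u = 725.0·(-0.05086)/0.86905 + 308.0 = 265.5733, v = 566.6·(-0.00995)/0.86905 + 258.8 = 252.3113

c0=(366.77, 382.48) c1=(549.10, 289.97) c2=(427.37, 167.16) c3=(265.57, 252.31)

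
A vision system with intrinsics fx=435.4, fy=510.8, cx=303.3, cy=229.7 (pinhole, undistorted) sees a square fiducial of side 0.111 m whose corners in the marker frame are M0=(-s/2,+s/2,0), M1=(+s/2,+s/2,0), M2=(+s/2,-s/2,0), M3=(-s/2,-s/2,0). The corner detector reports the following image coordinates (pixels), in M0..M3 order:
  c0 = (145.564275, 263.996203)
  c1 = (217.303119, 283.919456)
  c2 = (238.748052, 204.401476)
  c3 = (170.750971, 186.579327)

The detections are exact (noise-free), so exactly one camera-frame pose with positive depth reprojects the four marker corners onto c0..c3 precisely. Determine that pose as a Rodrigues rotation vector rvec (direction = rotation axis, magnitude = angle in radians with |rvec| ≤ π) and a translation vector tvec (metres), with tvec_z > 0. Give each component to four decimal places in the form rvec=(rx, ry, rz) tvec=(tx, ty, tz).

Intrinsics K: fx=435.4, fy=510.8, cx=303.3, cy=229.7
Marker side s = 0.111 m; corners in marker frame (Z=0):
  M0 = (-0.0555, +0.0555, 0)
  M1 = (+0.0555, +0.0555, 0)
  M2 = (+0.0555, -0.0555, 0)
  M3 = (-0.0555, -0.0555, 0)
Detected image corners:
  c0 = (145.564275, 263.996203) px
  c1 = (217.303119, 283.919456) px
  c2 = (238.748052, 204.401476) px
  c3 = (170.750971, 186.579327) px
Planar DLT: solve 8×8 A·h = b for H (H[2,2]=1):
  H  [+606.57672 -310.79019 +193.20411]
  H  [+142.54902 +584.52677 +233.52864]
  H  [-0.11589 -0.52115 +1.00000]
B = K⁻¹H; ‖b₁‖=1.515065, ‖b₂‖=1.515065; λ = 2/(‖b₁‖+‖b₂‖) = 0.660038, sign → tz>0 ⇒ λ=+0.660038
r₁ = λ·B[:,0] = (+0.97281,+0.21859,-0.07649); r₂ = λ·B[:,1] = (-0.23152,+0.90999,-0.34398)
r₃ = r₁×r₂ = (-0.00559,+0.35234,+0.93586); SVD([r₁ r₂ r₃]) → R = UVᵀ:
  R  [+0.97281 -0.23152 -0.00559]
  R  [+0.21859 +0.90999 +0.35234]
  R  [-0.07649 -0.34398 +0.93586]
t = (-0.16690, +0.00495, +0.66004) m
tr R = 2.818658; θ = arccos((tr R − 1)/2) = 0.429128 rad = 24.587°
axis k = ((R−Rᵀ)₃₂, (R−Rᵀ)₁₃, (R−Rᵀ)₂₁) / (2 sinθ) = (-0.836758, +0.085205, +0.540903)
rvec = θ·k = (-0.359076, +0.036564, +0.232117)

rvec=(-0.3591, 0.0366, 0.2321) tvec=(-0.1669, 0.0049, 0.6600)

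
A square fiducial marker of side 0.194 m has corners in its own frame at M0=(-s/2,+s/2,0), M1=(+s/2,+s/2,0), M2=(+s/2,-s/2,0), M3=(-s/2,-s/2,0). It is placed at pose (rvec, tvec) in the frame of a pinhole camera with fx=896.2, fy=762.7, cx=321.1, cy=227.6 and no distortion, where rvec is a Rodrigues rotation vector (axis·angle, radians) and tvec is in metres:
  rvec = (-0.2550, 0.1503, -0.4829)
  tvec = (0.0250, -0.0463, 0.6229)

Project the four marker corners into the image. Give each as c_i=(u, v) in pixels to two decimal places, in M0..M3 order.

c0=(295.35, 332.16) c1=(553.50, 215.19) c2=(415.16, 19.14) c3=(181.46, 131.32)

Intrinsics K: fx=896.2, fy=762.7, cx=321.1, cy=227.6
Marker side s = 0.194 m; corners in marker frame (Z=0):
  M0 = (-0.0970, +0.0970, 0)
  M1 = (+0.0970, +0.0970, 0)
  M2 = (+0.0970, -0.0970, 0)
  M3 = (-0.0970, -0.0970, 0)
rvec = (-0.2550, 0.1503, -0.4829), |rvec| = θ = 0.56640 rad = 32.452°
Rodrigues: sinθ=0.53660, 1−cosθ=0.15616; R = I + sinθ·[k]× + (1−cosθ)·[k]×²:
    [+0.87549 +0.43883 +0.20233]
    [-0.47615 +0.85484 +0.20625]
    [-0.08245 -0.27691 +0.95735]
t = (0.0250, -0.0463, 0.6229) m
M0: Pc = R·M0+t = (-0.01736, +0.08281, +0.60404); u = 896.2·(-0.01736)/0.60404 + 321.1 = 295.3497, v = 762.7·(+0.08281)/0.60404 + 227.6 = 332.1559
M1: Pc = R·M1+t = (+0.15249, -0.00957, +0.58804); u = 896.2·(+0.15249)/0.58804 + 321.1 = 553.5006, v = 762.7·(-0.00957)/0.58804 + 227.6 = 215.1910
M2: Pc = R·M2+t = (+0.06736, -0.17541, +0.64176); u = 896.2·(+0.06736)/0.64176 + 321.1 = 415.1599, v = 762.7·(-0.17541)/0.64176 + 227.6 = 19.1404
M3: Pc = R·M3+t = (-0.10249, -0.08303, +0.65776); u = 896.2·(-0.10249)/0.65776 + 321.1 = 181.4572, v = 762.7·(-0.08303)/0.65776 + 227.6 = 131.3199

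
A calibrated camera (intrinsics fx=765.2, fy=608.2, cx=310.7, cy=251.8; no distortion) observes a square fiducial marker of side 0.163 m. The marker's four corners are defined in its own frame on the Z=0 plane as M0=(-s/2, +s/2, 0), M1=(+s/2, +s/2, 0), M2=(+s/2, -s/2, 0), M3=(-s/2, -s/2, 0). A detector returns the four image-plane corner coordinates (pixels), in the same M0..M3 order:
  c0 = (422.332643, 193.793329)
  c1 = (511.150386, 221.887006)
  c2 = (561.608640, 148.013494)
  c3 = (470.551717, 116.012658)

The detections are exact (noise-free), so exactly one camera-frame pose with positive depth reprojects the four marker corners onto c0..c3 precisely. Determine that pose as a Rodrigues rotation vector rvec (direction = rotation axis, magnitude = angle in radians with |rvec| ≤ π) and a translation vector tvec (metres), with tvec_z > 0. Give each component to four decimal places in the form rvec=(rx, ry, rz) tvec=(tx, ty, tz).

Intrinsics K: fx=765.2, fy=608.2, cx=310.7, cy=251.8
Marker side s = 0.163 m; corners in marker frame (Z=0):
  M0 = (-0.0815, +0.0815, 0)
  M1 = (+0.0815, +0.0815, 0)
  M2 = (+0.0815, -0.0815, 0)
  M3 = (-0.0815, -0.0815, 0)
Detected image corners:
  c0 = (422.332643, 193.793329) px
  c1 = (511.150386, 221.887006) px
  c2 = (561.608640, 148.013494) px
  c3 = (470.551717, 116.012658) px
Planar DLT: solve 8×8 A·h = b for H (H[2,2]=1):
  H  [+654.78536 -171.14977 +491.64164]
  H  [+219.75369 +510.51860 +171.01155]
  H  [+0.20995 +0.26792 +1.00000]
B = K⁻¹H; ‖b₁‖=0.844379, ‖b₂‖=0.844379; λ = 2/(‖b₁‖+‖b₂‖) = 1.184302, sign → tz>0 ⇒ λ=+1.184302
r₁ = λ·B[:,0] = (+0.91245,+0.32497,+0.24865); r₂ = λ·B[:,1] = (-0.39372,+0.86273,+0.31730)
r₃ = r₁×r₂ = (-0.11140,-0.38742,+0.91515); SVD([r₁ r₂ r₃]) → R = UVᵀ:
  R  [+0.91245 -0.39372 -0.11140]
  R  [+0.32497 +0.86273 -0.38742]
  R  [+0.24865 +0.31730 +0.91515]
t = (+0.28004, -0.15731, +1.18430) m
tr R = 2.690332; θ = arccos((tr R − 1)/2) = 0.563921 rad = 32.310°
axis k = ((R−Rᵀ)₃₂, (R−Rᵀ)₁₃, (R−Rᵀ)₂₁) / (2 sinθ) = (+0.659225, -0.336806, +0.672298)
rvec = θ·k = (+0.371751, -0.189932, +0.379123)

rvec=(0.3718, -0.1899, 0.3791) tvec=(0.2800, -0.1573, 1.1843)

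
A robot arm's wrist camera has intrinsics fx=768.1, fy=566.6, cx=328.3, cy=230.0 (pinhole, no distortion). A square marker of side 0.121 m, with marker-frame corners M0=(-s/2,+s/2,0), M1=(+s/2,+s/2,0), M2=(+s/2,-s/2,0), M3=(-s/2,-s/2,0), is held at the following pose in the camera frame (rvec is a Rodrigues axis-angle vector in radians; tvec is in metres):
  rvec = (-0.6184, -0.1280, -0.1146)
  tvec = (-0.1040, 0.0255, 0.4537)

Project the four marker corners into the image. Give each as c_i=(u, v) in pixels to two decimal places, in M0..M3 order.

Intrinsics K: fx=768.1, fy=566.6, cx=328.3, cy=230.0
Marker side s = 0.121 m; corners in marker frame (Z=0):
  M0 = (-0.0605, +0.0605, 0)
  M1 = (+0.0605, +0.0605, 0)
  M2 = (+0.0605, -0.0605, 0)
  M3 = (-0.0605, -0.0605, 0)
rvec = (-0.6184, -0.1280, -0.1146), |rvec| = θ = 0.64182 rad = 36.774°
Rodrigues: sinθ=0.59866, 1−cosθ=0.19899; R = I + sinθ·[k]× + (1−cosθ)·[k]×²:
    [+0.98574 +0.14513 -0.08516]
    [-0.06866 +0.80892 +0.58390]
    [+0.15363 -0.56972 +0.80735]
t = (-0.1040, 0.0255, 0.4537) m
M0: Pc = R·M0+t = (-0.15486, +0.07859, +0.40994); u = 768.1·(-0.15486)/0.40994 + 328.3 = 38.1444, v = 566.6·(+0.07859)/0.40994 + 230.0 = 338.6287
M1: Pc = R·M1+t = (-0.03558, +0.07029, +0.42853); u = 768.1·(-0.03558)/0.42853 + 328.3 = 264.5215, v = 566.6·(+0.07029)/0.42853 + 230.0 = 322.9327
M2: Pc = R·M2+t = (-0.05314, -0.02759, +0.49746); u = 768.1·(-0.05314)/0.49746 + 328.3 = 246.2453, v = 566.6·(-0.02759)/0.49746 + 230.0 = 198.5717
M3: Pc = R·M3+t = (-0.17242, -0.01929, +0.47887); u = 768.1·(-0.17242)/0.47887 + 328.3 = 51.7469, v = 566.6·(-0.01929)/0.47887 + 230.0 = 207.1809

c0=(38.14, 338.63) c1=(264.52, 322.93) c2=(246.25, 198.57) c3=(51.75, 207.18)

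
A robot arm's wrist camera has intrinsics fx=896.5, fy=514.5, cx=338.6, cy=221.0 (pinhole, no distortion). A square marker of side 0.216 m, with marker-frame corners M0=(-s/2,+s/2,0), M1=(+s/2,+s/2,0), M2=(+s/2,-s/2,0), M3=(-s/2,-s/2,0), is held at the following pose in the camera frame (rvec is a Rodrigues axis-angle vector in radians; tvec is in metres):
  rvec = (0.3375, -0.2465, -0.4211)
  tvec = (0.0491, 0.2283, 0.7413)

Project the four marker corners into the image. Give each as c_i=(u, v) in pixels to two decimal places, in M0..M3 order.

Intrinsics K: fx=896.5, fy=514.5, cx=338.6, cy=221.0
Marker side s = 0.216 m; corners in marker frame (Z=0):
  M0 = (-0.1080, +0.1080, 0)
  M1 = (+0.1080, +0.1080, 0)
  M2 = (+0.1080, -0.1080, 0)
  M3 = (-0.1080, -0.1080, 0)
rvec = (0.3375, -0.2465, -0.4211), |rvec| = θ = 0.59329 rad = 33.993°
Rodrigues: sinθ=0.55909, 1−cosθ=0.17089; R = I + sinθ·[k]× + (1−cosθ)·[k]×²:
    [+0.88441 +0.35644 -0.30129]
    [-0.43722 +0.85861 -0.26765]
    [+0.16329 +0.36844 +0.91520]
t = (0.0491, 0.2283, 0.7413) m
M0: Pc = R·M0+t = (-0.00792, +0.36825, +0.76346); u = 896.5·(-0.00792)/0.76346 + 338.6 = 329.2988, v = 514.5·(+0.36825)/0.76346 + 221.0 = 469.1663
M1: Pc = R·M1+t = (+0.18311, +0.27381, +0.79873); u = 896.5·(+0.18311)/0.79873 + 338.6 = 544.1259, v = 514.5·(+0.27381)/0.79873 + 221.0 = 397.3746
M2: Pc = R·M2+t = (+0.10612, +0.08835, +0.71914); u = 896.5·(+0.10612)/0.71914 + 338.6 = 470.8926, v = 514.5·(+0.08835)/0.71914 + 221.0 = 284.2093
M3: Pc = R·M3+t = (-0.08491, +0.18279, +0.68387); u = 896.5·(-0.08491)/0.68387 + 338.6 = 227.2887, v = 514.5·(+0.18279)/0.68387 + 221.0 = 358.5190

c0=(329.30, 469.17) c1=(544.13, 397.37) c2=(470.89, 284.21) c3=(227.29, 358.52)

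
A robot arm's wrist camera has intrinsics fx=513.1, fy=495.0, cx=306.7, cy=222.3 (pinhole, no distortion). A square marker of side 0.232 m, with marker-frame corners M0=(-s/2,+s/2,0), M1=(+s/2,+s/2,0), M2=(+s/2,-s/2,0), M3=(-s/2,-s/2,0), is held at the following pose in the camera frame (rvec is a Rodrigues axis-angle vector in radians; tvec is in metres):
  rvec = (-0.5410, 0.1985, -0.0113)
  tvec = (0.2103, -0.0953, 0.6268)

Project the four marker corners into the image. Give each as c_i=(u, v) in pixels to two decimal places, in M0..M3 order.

Intrinsics K: fx=513.1, fy=495.0, cx=306.7, cy=222.3
Marker side s = 0.232 m; corners in marker frame (Z=0):
  M0 = (-0.1160, +0.1160, 0)
  M1 = (+0.1160, +0.1160, 0)
  M2 = (+0.1160, -0.1160, 0)
  M3 = (-0.1160, -0.1160, 0)
rvec = (-0.5410, 0.1985, -0.0113), |rvec| = θ = 0.57638 rad = 33.024°
Rodrigues: sinθ=0.54499, 1−cosθ=0.16156; R = I + sinθ·[k]× + (1−cosθ)·[k]×²:
    [+0.98078 -0.04154 +0.19066]
    [-0.06291 +0.85760 +0.51045]
    [-0.18472 -0.51263 +0.83850]
t = (0.2103, -0.0953, 0.6268) m
M0: Pc = R·M0+t = (+0.09171, +0.01148, +0.58876); u = 513.1·(+0.09171)/0.58876 + 306.7 = 386.6255, v = 495.0·(+0.01148)/0.58876 + 222.3 = 231.9514
M1: Pc = R·M1+t = (+0.31925, -0.00312, +0.54591); u = 513.1·(+0.31925)/0.54591 + 306.7 = 606.7652, v = 495.0·(-0.00312)/0.54591 + 222.3 = 219.4752
M2: Pc = R·M2+t = (+0.32889, -0.20208, +0.66484); u = 513.1·(+0.32889)/0.66484 + 306.7 = 560.5254, v = 495.0·(-0.20208)/0.66484 + 222.3 = 71.8432
M3: Pc = R·M3+t = (+0.10135, -0.18748, +0.70769); u = 513.1·(+0.10135)/0.70769 + 306.7 = 380.1810, v = 495.0·(-0.18748)/0.70769 + 222.3 = 91.1626

c0=(386.63, 231.95) c1=(606.77, 219.48) c2=(560.53, 71.84) c3=(380.18, 91.16)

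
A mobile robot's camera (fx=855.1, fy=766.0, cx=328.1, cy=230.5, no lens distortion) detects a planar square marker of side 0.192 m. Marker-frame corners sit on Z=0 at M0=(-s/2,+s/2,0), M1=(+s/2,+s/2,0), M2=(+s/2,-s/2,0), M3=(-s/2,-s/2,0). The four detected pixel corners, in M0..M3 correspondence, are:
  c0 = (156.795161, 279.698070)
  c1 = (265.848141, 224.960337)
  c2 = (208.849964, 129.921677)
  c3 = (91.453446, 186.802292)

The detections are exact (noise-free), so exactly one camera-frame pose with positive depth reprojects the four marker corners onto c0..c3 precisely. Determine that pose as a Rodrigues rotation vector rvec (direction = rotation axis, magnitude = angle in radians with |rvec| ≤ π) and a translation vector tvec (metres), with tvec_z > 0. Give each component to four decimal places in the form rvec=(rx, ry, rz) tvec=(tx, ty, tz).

rvec=(0.4149, -0.2184, -0.4818) tvec=(-0.2189, -0.0399, 1.2827)

Intrinsics K: fx=855.1, fy=766.0, cx=328.1, cy=230.5
Marker side s = 0.192 m; corners in marker frame (Z=0):
  M0 = (-0.0960, +0.0960, 0)
  M1 = (+0.0960, +0.0960, 0)
  M2 = (+0.0960, -0.0960, 0)
  M3 = (-0.0960, -0.0960, 0)
Detected image corners:
  c0 = (156.795161, 279.698070) px
  c1 = (265.848141, 224.960337) px
  c2 = (208.849964, 129.921677) px
  c3 = (91.453446, 186.802292) px
Planar DLT: solve 8×8 A·h = b for H (H[2,2]=1):
  H  [+603.94339 +379.71762 +182.18168]
  H  [-273.51849 +559.09952 +206.65388]
  H  [+0.08265 +0.33915 +1.00000]
B = K⁻¹H; ‖b₁‖=0.779589, ‖b₂‖=0.779589; λ = 2/(‖b₁‖+‖b₂‖) = 1.282728, sign → tz>0 ⇒ λ=+1.282728
r₁ = λ·B[:,0] = (+0.86529,-0.48993,+0.10602); r₂ = λ·B[:,1] = (+0.40269,+0.80535,+0.43504)
r₃ = r₁×r₂ = (-0.29852,-0.33374,+0.89415); SVD([r₁ r₂ r₃]) → R = UVᵀ:
  R  [+0.86529 +0.40269 -0.29852]
  R  [-0.48993 +0.80535 -0.33374]
  R  [+0.10602 +0.43504 +0.89415]
t = (-0.21889, -0.03993, +1.28273) m
tr R = 2.564788; θ = arccos((tr R − 1)/2) = 0.672296 rad = 38.520°
axis k = ((R−Rᵀ)₃₂, (R−Rᵀ)₁₃, (R−Rᵀ)₂₁) / (2 sinθ) = (+0.617206, -0.324788, -0.716638)
rvec = θ·k = (+0.414945, -0.218353, -0.481793)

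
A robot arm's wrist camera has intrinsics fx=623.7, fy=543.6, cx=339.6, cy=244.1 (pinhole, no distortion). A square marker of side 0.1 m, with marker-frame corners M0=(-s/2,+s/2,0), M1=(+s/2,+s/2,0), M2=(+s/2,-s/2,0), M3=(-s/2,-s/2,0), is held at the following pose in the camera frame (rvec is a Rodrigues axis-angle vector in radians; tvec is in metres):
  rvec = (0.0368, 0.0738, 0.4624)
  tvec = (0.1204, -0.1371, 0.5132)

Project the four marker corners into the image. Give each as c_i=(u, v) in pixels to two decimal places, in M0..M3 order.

c0=(403.98, 123.92) c1=(513.33, 169.84) c2=(569.72, 73.27) c3=(458.57, 28.06)

Intrinsics K: fx=623.7, fy=543.6, cx=339.6, cy=244.1
Marker side s = 0.1 m; corners in marker frame (Z=0):
  M0 = (-0.0500, +0.0500, 0)
  M1 = (+0.0500, +0.0500, 0)
  M2 = (+0.0500, -0.0500, 0)
  M3 = (-0.0500, -0.0500, 0)
rvec = (0.0368, 0.0738, 0.4624), |rvec| = θ = 0.46970 rad = 26.912°
Rodrigues: sinθ=0.45262, 1−cosθ=0.10829; R = I + sinθ·[k]× + (1−cosθ)·[k]×²:
    [+0.89237 -0.44425 +0.07947]
    [+0.44692 +0.89438 -0.01871]
    [-0.06276 +0.05221 +0.99666]
t = (0.1204, -0.1371, 0.5132) m
M0: Pc = R·M0+t = (+0.05357, -0.11473, +0.51895); u = 623.7·(+0.05357)/0.51895 + 339.6 = 403.9819, v = 543.6·(-0.11473)/0.51895 + 244.1 = 123.9233
M1: Pc = R·M1+t = (+0.14281, -0.07004, +0.51267); u = 623.7·(+0.14281)/0.51267 + 339.6 = 513.3329, v = 543.6·(-0.07004)/0.51267 + 244.1 = 169.8399
M2: Pc = R·M2+t = (+0.18723, -0.15947, +0.50745); u = 623.7·(+0.18723)/0.50745 + 339.6 = 569.7227, v = 543.6·(-0.15947)/0.50745 + 244.1 = 73.2667
M3: Pc = R·M3+t = (+0.09799, -0.20416, +0.51373); u = 623.7·(+0.09799)/0.51373 + 339.6 = 458.5714, v = 543.6·(-0.20416)/0.51373 + 244.1 = 28.0633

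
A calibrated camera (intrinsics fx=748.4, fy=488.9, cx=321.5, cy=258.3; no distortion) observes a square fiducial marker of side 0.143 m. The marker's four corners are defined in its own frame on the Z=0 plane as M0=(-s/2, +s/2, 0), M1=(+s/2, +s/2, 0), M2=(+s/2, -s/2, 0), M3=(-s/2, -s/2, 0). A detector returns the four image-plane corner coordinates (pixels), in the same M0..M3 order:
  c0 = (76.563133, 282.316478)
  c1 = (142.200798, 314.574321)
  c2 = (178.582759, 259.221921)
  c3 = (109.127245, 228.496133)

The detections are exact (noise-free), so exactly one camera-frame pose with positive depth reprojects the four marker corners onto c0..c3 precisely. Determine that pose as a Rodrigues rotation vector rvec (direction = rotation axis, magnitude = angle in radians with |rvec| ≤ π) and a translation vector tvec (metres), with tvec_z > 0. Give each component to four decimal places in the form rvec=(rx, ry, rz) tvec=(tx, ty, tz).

rvec=(0.1617, 0.4335, 0.4922) tvec=(-0.2899, 0.0293, 1.1072)

Intrinsics K: fx=748.4, fy=488.9, cx=321.5, cy=258.3
Marker side s = 0.143 m; corners in marker frame (Z=0):
  M0 = (-0.0715, +0.0715, 0)
  M1 = (+0.0715, +0.0715, 0)
  M2 = (+0.0715, -0.0715, 0)
  M3 = (-0.0715, -0.0715, 0)
Detected image corners:
  c0 = (76.563133, 282.316478) px
  c1 = (142.200798, 314.574321) px
  c2 = (178.582759, 259.221921) px
  c3 = (109.127245, 228.496133) px
Planar DLT: solve 8×8 A·h = b for H (H[2,2]=1):
  H  [+430.63215 -211.89249 +125.54600]
  H  [+131.42932 +443.41109 +271.22805]
  H  [-0.32779 +0.22797 +1.00000]
B = K⁻¹H; ‖b₁‖=0.903205, ‖b₂‖=0.903205; λ = 2/(‖b₁‖+‖b₂‖) = 1.107168, sign → tz>0 ⇒ λ=+1.107168
r₁ = λ·B[:,0] = (+0.79297,+0.48938,-0.36292); r₂ = λ·B[:,1] = (-0.42190,+0.87080,+0.25240)
r₃ = r₁×r₂ = (+0.43955,-0.04703,+0.89699); SVD([r₁ r₂ r₃]) → R = UVᵀ:
  R  [+0.79297 -0.42190 +0.43955]
  R  [+0.48938 +0.87080 -0.04703]
  R  [-0.36292 +0.25240 +0.89699]
t = (-0.28989, +0.02928, +1.10717) m
tr R = 2.560763; θ = arccos((tr R − 1)/2) = 0.675521 rad = 38.704°
axis k = ((R−Rᵀ)₃₂, (R−Rᵀ)₁₃, (R−Rᵀ)₂₁) / (2 sinθ) = (+0.239427, +0.641659, +0.728663)
rvec = θ·k = (+0.161738, +0.433454, +0.492226)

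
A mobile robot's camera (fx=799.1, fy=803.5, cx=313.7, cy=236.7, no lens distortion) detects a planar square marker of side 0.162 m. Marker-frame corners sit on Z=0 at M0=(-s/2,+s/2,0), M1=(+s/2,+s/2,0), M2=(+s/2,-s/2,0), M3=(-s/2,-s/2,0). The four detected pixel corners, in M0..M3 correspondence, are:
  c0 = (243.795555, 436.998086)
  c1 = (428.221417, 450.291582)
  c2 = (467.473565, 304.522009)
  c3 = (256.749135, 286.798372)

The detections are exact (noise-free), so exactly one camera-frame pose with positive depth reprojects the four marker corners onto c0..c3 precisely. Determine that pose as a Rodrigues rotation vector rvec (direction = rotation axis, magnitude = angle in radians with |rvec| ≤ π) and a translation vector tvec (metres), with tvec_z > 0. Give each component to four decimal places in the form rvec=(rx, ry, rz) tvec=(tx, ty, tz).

rvec=(0.5793, -0.0364, 0.1036) tvec=(0.0288, 0.1121, 0.6525)

Intrinsics K: fx=799.1, fy=803.5, cx=313.7, cy=236.7
Marker side s = 0.162 m; corners in marker frame (Z=0):
  M0 = (-0.0810, +0.0810, 0)
  M1 = (+0.0810, +0.0810, 0)
  M2 = (+0.0810, -0.0810, 0)
  M3 = (-0.0810, -0.0810, 0)
Detected image corners:
  c0 = (243.795555, 436.998086) px
  c1 = (428.221417, 450.291582) px
  c2 = (467.473565, 304.522009) px
  c3 = (256.749135, 286.798372) px
Planar DLT: solve 8×8 A·h = b for H (H[2,2]=1):
  H  [+1248.08995 +129.52384 +348.95659]
  H  [+130.78895 +1221.85489 +374.71516]
  H  [+0.09734 +0.83451 +1.00000]
B = K⁻¹H; ‖b₁‖=1.532642, ‖b₂‖=1.532642; λ = 2/(‖b₁‖+‖b₂‖) = 0.652468, sign → tz>0 ⇒ λ=+0.652468
r₁ = λ·B[:,0] = (+0.99414,+0.08750,+0.06351); r₂ = λ·B[:,1] = (-0.10799,+0.83179,+0.54449)
r₃ = r₁×r₂ = (-0.00519,-0.54816,+0.83636); SVD([r₁ r₂ r₃]) → R = UVᵀ:
  R  [+0.99414 -0.10799 -0.00519]
  R  [+0.08750 +0.83179 -0.54816]
  R  [+0.06351 +0.54449 +0.83636]
t = (+0.02879, +0.11207, +0.65247) m
tr R = 2.662286; θ = arccos((tr R − 1)/2) = 0.589636 rad = 33.784°
axis k = ((R−Rᵀ)₃₂, (R−Rᵀ)₁₃, (R−Rᵀ)₂₁) / (2 sinθ) = (+0.982490, -0.061771, +0.175779)
rvec = θ·k = (+0.579312, -0.036422, +0.103646)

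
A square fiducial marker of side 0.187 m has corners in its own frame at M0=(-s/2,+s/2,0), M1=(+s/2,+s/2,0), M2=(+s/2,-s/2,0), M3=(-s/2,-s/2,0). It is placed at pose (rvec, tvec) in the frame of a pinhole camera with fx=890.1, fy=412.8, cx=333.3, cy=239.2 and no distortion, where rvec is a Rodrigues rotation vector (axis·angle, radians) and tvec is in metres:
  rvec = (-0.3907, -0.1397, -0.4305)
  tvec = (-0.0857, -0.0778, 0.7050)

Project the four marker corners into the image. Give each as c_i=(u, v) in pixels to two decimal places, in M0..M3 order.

Intrinsics K: fx=890.1, fy=412.8, cx=333.3, cy=239.2
Marker side s = 0.187 m; corners in marker frame (Z=0):
  M0 = (-0.0935, +0.0935, 0)
  M1 = (+0.0935, +0.0935, 0)
  M2 = (+0.0935, -0.0935, 0)
  M3 = (-0.0935, -0.0935, 0)
rvec = (-0.3907, -0.1397, -0.4305), |rvec| = θ = 0.59791 rad = 34.258°
Rodrigues: sinθ=0.56291, 1−cosθ=0.17348; R = I + sinθ·[k]× + (1−cosθ)·[k]×²:
    [+0.90059 +0.43179 -0.04990]
    [-0.37882 +0.83599 +0.39702]
    [+0.21315 -0.33865 +0.91645]
t = (-0.0857, -0.0778, 0.7050) m
M0: Pc = R·M0+t = (-0.12953, +0.03578, +0.65341); u = 890.1·(-0.12953)/0.65341 + 333.3 = 156.8447, v = 412.8·(+0.03578)/0.65341 + 239.2 = 261.8072
M1: Pc = R·M1+t = (+0.03888, -0.03505, +0.69327); u = 890.1·(+0.03888)/0.69327 + 333.3 = 383.2162, v = 412.8·(-0.03505)/0.69327 + 239.2 = 218.3269
M2: Pc = R·M2+t = (-0.04187, -0.19138, +0.75659); u = 890.1·(-0.04187)/0.75659 + 333.3 = 284.0450, v = 412.8·(-0.19138)/0.75659 + 239.2 = 134.7801
M3: Pc = R·M3+t = (-0.21028, -0.12055, +0.71673); u = 890.1·(-0.21028)/0.71673 + 333.3 = 72.1596, v = 412.8·(-0.12055)/0.71673 + 239.2 = 169.7725

c0=(156.84, 261.81) c1=(383.22, 218.33) c2=(284.05, 134.78) c3=(72.16, 169.77)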